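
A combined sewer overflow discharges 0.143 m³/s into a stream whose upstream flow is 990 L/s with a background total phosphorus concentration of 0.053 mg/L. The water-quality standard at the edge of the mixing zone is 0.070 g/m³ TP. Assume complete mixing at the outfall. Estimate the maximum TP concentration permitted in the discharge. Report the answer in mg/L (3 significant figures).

990 L/s = 0.99 m³/s.
Mass balance: 0.07·1.133 = 0.143·Cₑ + 0.99·0.053.
Cₑ = (0.07931 − 0.05247) / 0.143 = 0.1877 mg/L.

0.188 mg/L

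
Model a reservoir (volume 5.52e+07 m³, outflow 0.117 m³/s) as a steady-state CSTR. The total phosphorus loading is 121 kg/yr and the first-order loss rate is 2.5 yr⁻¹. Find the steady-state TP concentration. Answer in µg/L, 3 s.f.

Outflow Q = 0.117 m³/s × 3.156e+07 s/yr = 3.692e+06 m³/yr.
Steady-state CSTR mass balance: W = Q·C + k·V·C, so C = W/(Q + kV).
Q + kV = 3.692e+06 + 2.5·5.52e+07 = 1.417e+08 m³/yr.
C = 121/1.417e+08 = 8.54e-07 kg/m³ = 0.000854 mg/L = 0.854 µg/L.

0.854 µg/L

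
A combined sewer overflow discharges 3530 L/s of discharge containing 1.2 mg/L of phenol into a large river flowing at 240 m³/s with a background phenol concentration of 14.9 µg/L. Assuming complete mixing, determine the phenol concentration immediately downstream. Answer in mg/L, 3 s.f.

0.0321 mg/L

3530 L/s = 3.53 m³/s.
14.9 µg/L = 0.0149 mg/L.
Conservation of mass across the mixing zone: C = (3.53·1.2 + 240·0.0149) / (3.53 + 240) = 7.812/243.5 = 0.03208 mg/L.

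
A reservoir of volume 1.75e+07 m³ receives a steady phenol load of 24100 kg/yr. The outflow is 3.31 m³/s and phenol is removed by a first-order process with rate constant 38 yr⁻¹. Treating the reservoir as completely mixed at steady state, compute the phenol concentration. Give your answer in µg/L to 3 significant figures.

Outflow Q = 3.31 m³/s × 3.156e+07 s/yr = 1.045e+08 m³/yr.
Steady-state CSTR mass balance: W = Q·C + k·V·C, so C = W/(Q + kV).
Q + kV = 1.045e+08 + 38·1.75e+07 = 7.695e+08 m³/yr.
C = 24100/7.695e+08 = 3.132e-05 kg/m³ = 0.03132 mg/L = 31.32 µg/L.

31.3 µg/L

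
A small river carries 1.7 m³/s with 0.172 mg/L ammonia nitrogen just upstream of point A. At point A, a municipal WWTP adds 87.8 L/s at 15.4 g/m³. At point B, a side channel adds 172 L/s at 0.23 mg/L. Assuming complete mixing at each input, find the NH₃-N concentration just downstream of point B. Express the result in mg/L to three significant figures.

87.8 L/s = 0.0878 m³/s.
After input A: C = (1.7·0.172 + 0.0878·15.4) / 1.788 = 0.9199 mg/L.
172 L/s = 0.172 m³/s.
After input B: C = (1.788·0.9199 + 0.172·0.23) / 1.96 = 0.8593 mg/L.

0.859 mg/L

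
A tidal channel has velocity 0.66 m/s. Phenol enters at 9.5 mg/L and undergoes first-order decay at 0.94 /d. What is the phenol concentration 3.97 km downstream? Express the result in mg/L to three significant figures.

8.90 mg/L

Travel time t = 3.97 km / 0.66 m/s = 3970/0.66 = 6015 s = 0.06962 d.
First-order decay: C = 9.5·exp(−0.94·0.06962) = 9.5·0.9367 = 8.898 mg/L.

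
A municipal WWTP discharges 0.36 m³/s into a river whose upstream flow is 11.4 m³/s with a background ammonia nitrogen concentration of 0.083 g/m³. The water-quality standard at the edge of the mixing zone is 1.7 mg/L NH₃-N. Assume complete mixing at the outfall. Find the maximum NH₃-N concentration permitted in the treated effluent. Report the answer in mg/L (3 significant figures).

Mass balance: 1.7·11.76 = 0.36·Cₑ + 11.4·0.083.
Cₑ = (19.99 − 0.9462) / 0.36 = 52.91 mg/L.

52.9 mg/L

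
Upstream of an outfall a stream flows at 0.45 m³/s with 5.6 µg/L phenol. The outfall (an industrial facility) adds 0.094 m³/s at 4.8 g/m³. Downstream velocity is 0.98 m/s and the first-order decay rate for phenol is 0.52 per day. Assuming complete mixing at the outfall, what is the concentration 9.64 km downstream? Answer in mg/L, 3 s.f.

5.6 µg/L = 0.0056 mg/L.
After complete mixing, C₀ = (0.094·4.8 + 0.45·0.0056) / 0.544 = 0.834 mg/L.
Travel time t = 9640 m / 0.98 m/s = 9837 s = 0.1139 d.
C = 0.834·exp(−0.52·0.1139) = 0.834·0.9425 = 0.7861 mg/L.

0.786 mg/L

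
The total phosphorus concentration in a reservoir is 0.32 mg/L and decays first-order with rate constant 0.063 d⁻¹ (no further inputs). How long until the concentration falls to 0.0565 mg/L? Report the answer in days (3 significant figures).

27.5 d

t = ln(C₀/C)/k = ln(0.32/0.0565)/0.063 = 1.734/0.063 = 27.53 d.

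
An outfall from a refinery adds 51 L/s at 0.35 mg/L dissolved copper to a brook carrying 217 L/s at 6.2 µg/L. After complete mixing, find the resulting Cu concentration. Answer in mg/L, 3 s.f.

0.0716 mg/L

51 L/s = 0.051 m³/s.
217 L/s = 0.217 m³/s.
6.2 µg/L = 0.0062 mg/L.
Flow-weighted mixing gives C = (0.051·0.35 + 0.217·0.0062) / (0.051 + 0.217) = 0.0192/0.268 = 0.07162 mg/L.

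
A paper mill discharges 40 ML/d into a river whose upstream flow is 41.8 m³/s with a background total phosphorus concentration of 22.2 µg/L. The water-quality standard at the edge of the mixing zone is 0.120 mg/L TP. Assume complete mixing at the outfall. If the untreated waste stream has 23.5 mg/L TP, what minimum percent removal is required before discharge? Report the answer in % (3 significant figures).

40 ML/d = 0.463 m³/s.
22.2 µg/L = 0.0222 mg/L.
Mass balance: 0.12·42.26 = 0.463·Cₑ + 41.8·0.0222.
Cₑ = (5.072 − 0.928) / 0.463 = 8.95 mg/L.
Required removal = 1 − 8.95/23.5 = 61.91 %.

61.9 %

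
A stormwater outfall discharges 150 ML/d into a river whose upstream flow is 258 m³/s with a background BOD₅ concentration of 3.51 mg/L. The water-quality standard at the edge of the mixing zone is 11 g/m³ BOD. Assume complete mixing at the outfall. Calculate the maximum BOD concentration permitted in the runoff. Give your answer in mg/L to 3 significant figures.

150 ML/d = 1.736 m³/s.
Mass balance: 11·259.7 = 1.736·Cₑ + 258·3.51.
Cₑ = (2857 − 905.6) / 1.736 = 1124 mg/L.

1120 mg/L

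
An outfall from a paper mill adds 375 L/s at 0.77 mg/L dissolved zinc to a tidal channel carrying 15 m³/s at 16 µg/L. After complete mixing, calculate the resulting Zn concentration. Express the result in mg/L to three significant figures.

375 L/s = 0.375 m³/s.
16 µg/L = 0.016 mg/L.
Flow-weighted mixing gives C = (0.375·0.77 + 15·0.016) / (0.375 + 15) = 0.5288/15.38 = 0.03439 mg/L.

0.0344 mg/L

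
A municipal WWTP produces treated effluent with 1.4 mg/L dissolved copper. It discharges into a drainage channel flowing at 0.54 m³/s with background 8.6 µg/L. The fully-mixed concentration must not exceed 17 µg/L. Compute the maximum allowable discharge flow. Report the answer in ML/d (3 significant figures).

8.6 µg/L = 0.0086 mg/L.
17 µg/L = 0.017 mg/L.
Mass balance at complete mixing: C_std·(Q_w + Q_r) = Q_w·C_e + Q_r·C_b.
Rearranging, Q_w = Q_r·(C_std − C_b)/(C_e − C_std) = 0.54·(0.017 − 0.0086) / (1.4 − 0.017) = 0.00328 m³/s.
= 0.2834 ML/d.

0.283 ML/d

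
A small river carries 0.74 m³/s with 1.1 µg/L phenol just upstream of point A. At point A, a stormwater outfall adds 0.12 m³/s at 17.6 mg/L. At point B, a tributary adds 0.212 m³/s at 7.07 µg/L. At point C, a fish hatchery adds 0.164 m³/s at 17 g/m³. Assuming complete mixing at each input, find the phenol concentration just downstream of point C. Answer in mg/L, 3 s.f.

3.97 mg/L

1.1 µg/L = 0.0011 mg/L.
After input A: C = (0.74·0.0011 + 0.12·17.6) / 0.86 = 2.457 mg/L.
7.07 µg/L = 0.00707 mg/L.
After input B: C = (0.86·2.457 + 0.212·0.00707) / 1.072 = 1.972 mg/L.
After input C: C = (1.072·1.972 + 0.164·17) / 1.236 = 3.966 mg/L.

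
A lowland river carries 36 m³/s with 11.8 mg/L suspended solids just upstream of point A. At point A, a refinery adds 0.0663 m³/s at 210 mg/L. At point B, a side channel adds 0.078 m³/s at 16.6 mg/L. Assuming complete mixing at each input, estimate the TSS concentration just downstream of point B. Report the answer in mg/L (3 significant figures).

After input A: C = (36·11.8 + 0.0663·210) / 36.07 = 12.16 mg/L.
After input B: C = (36.07·12.16 + 0.078·16.6) / 36.14 = 12.17 mg/L.

12.2 mg/L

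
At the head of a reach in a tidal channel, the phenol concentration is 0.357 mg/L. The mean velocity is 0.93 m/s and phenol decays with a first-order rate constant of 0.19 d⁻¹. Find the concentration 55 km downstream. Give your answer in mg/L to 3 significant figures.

Travel time t = 55 km / 0.93 m/s = 5.5e+04/0.93 = 5.914e+04 s = 0.6845 d.
First-order decay: C = 0.357·exp(−0.19·0.6845) = 0.357·0.878 = 0.3135 mg/L.

0.313 mg/L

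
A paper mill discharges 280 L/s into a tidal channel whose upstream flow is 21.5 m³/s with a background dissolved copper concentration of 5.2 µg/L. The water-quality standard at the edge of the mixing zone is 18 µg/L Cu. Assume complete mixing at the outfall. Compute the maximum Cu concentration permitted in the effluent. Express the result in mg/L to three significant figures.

1.00 mg/L

280 L/s = 0.28 m³/s.
5.2 µg/L = 0.0052 mg/L.
18 µg/L = 0.018 mg/L.
Mass balance: 0.018·21.78 = 0.28·Cₑ + 21.5·0.0052.
Cₑ = (0.392 − 0.1118) / 0.28 = 1.001 mg/L.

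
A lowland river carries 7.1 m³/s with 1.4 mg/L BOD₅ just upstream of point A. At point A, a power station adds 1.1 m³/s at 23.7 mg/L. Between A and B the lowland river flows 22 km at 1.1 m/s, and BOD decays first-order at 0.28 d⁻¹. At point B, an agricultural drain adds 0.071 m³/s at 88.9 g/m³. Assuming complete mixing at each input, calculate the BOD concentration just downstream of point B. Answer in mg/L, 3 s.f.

4.84 mg/L

After input A: C = (7.1·1.4 + 1.1·23.7) / 8.2 = 4.391 mg/L.
Over the 22 km reach to input B (t = 2e+04 s = 0.2315 d), decay gives C = 4.391·exp(−0.28·0.2315) = 4.116 mg/L.
After input B: C = (8.2·4.116 + 0.071·88.9) / 8.271 = 4.844 mg/L.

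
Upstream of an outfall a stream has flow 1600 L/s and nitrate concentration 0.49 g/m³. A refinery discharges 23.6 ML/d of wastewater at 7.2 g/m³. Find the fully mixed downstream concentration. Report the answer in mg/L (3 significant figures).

1.47 mg/L

23.6 ML/d = 0.2731 m³/s.
1600 L/s = 1.6 m³/s.
Flow-weighted mixing gives C = (0.2731·7.2 + 1.6·0.49) / (0.2731 + 1.6) = 2.751/1.873 = 1.468 mg/L.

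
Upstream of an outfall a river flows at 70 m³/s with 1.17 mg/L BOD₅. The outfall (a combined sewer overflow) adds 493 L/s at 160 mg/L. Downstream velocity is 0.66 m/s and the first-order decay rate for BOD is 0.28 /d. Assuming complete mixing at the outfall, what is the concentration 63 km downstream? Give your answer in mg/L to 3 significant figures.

1.67 mg/L

493 L/s = 0.493 m³/s.
After complete mixing, C₀ = (0.493·160 + 70·1.17) / 70.49 = 2.281 mg/L.
Travel time t = 6.3e+04 m / 0.66 m/s = 9.545e+04 s = 1.105 d.
C = 2.281·exp(−0.28·1.105) = 2.281·0.7339 = 1.674 mg/L.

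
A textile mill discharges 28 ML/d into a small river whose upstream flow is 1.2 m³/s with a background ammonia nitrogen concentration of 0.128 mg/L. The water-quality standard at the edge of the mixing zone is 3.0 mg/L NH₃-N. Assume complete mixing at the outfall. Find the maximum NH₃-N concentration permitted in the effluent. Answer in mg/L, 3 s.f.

13.6 mg/L

28 ML/d = 0.3241 m³/s.
Mass balance: 3·1.524 = 0.3241·Cₑ + 1.2·0.128.
Cₑ = (4.572 − 0.1536) / 0.3241 = 13.63 mg/L.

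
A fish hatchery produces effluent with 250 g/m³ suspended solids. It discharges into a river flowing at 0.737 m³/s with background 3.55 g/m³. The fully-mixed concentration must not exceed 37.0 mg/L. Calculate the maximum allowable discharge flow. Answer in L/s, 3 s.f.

Mass balance at complete mixing: C_std·(Q_w + Q_r) = Q_w·C_e + Q_r·C_b.
Rearranging, Q_w = Q_r·(C_std − C_b)/(C_e − C_std) = 0.737·(37 − 3.55) / (250 − 37) = 0.1157 m³/s.
= 115.7 L/s.

116 L/s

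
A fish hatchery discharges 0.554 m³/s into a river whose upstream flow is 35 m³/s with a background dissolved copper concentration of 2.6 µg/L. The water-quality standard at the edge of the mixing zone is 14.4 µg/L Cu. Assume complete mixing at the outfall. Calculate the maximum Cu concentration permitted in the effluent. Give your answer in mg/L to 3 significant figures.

0.760 mg/L

2.6 µg/L = 0.0026 mg/L.
14.4 µg/L = 0.0144 mg/L.
Mass balance: 0.0144·35.55 = 0.554·Cₑ + 35·0.0026.
Cₑ = (0.512 − 0.091) / 0.554 = 0.7599 mg/L.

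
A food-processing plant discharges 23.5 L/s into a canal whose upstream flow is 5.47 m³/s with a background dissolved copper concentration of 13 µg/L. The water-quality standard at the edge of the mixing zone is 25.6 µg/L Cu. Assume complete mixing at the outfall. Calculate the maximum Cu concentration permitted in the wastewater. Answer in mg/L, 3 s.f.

23.5 L/s = 0.0235 m³/s.
13 µg/L = 0.013 mg/L.
25.6 µg/L = 0.0256 mg/L.
Mass balance: 0.0256·5.494 = 0.0235·Cₑ + 5.47·0.013.
Cₑ = (0.1406 − 0.07111) / 0.0235 = 2.958 mg/L.

2.96 mg/L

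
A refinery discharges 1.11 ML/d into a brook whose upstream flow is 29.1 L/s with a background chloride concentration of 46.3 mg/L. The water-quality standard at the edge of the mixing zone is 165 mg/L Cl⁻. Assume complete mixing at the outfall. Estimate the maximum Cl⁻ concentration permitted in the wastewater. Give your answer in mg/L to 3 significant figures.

434 mg/L

1.11 ML/d = 0.01285 m³/s.
29.1 L/s = 0.0291 m³/s.
Mass balance: 165·0.04195 = 0.01285·Cₑ + 0.0291·46.3.
Cₑ = (6.921 − 1.347) / 0.01285 = 433.9 mg/L.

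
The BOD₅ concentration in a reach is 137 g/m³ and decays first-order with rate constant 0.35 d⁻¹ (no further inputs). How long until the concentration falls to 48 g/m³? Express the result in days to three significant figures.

3.00 d

t = ln(C₀/C)/k = ln(137/48)/0.35 = 1.049/0.35 = 2.997 d.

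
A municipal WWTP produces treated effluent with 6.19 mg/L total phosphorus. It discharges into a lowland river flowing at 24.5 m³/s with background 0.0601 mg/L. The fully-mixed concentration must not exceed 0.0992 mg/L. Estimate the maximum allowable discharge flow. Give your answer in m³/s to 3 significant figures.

Mass balance at complete mixing: C_std·(Q_w + Q_r) = Q_w·C_e + Q_r·C_b.
Rearranging, Q_w = Q_r·(C_std − C_b)/(C_e − C_std) = 24.5·(0.0992 − 0.0601) / (6.19 − 0.0992) = 0.1573 m³/s.

0.157 m³/s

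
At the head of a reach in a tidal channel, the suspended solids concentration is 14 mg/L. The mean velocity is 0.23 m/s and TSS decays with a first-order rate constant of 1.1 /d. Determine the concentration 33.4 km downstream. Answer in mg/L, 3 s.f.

2.20 mg/L

Travel time t = 33.4 km / 0.23 m/s = 3.34e+04/0.23 = 1.452e+05 s = 1.681 d.
First-order decay: C = 14·exp(−1.1·1.681) = 14·0.1574 = 2.204 mg/L.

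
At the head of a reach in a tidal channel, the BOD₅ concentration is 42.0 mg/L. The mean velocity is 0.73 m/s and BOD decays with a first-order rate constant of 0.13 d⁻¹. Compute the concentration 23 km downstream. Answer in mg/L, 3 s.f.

Travel time t = 23 km / 0.73 m/s = 2.3e+04/0.73 = 3.151e+04 s = 0.3647 d.
First-order decay: C = 42.0·exp(−0.13·0.3647) = 42.0·0.9537 = 40.06 mg/L.

40.1 mg/L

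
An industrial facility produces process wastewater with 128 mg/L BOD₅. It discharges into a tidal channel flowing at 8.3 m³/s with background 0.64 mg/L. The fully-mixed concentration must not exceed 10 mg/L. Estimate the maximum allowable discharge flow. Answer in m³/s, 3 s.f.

Mass balance at complete mixing: C_std·(Q_w + Q_r) = Q_w·C_e + Q_r·C_b.
Rearranging, Q_w = Q_r·(C_std − C_b)/(C_e − C_std) = 8.3·(10 − 0.64) / (128 − 10) = 0.6584 m³/s.

0.658 m³/s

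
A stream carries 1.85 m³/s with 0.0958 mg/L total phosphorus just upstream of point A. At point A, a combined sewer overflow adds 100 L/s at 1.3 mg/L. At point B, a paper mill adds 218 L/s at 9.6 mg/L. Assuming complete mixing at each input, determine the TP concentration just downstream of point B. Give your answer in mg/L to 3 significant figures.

1.11 mg/L

100 L/s = 0.1 m³/s.
After input A: C = (1.85·0.0958 + 0.1·1.3) / 1.95 = 0.1576 mg/L.
218 L/s = 0.218 m³/s.
After input B: C = (1.95·0.1576 + 0.218·9.6) / 2.168 = 1.107 mg/L.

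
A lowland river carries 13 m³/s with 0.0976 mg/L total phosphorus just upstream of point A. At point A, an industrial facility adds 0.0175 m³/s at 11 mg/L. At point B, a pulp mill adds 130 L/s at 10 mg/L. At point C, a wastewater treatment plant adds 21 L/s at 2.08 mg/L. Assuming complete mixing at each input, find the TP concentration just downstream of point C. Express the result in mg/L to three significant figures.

After input A: C = (13·0.0976 + 0.0175·11) / 13.02 = 0.1123 mg/L.
130 L/s = 0.13 m³/s.
After input B: C = (13.02·0.1123 + 0.13·10) / 13.15 = 0.21 mg/L.
21 L/s = 0.021 m³/s.
After input C: C = (13.15·0.21 + 0.021·2.08) / 13.17 = 0.213 mg/L.

0.213 mg/L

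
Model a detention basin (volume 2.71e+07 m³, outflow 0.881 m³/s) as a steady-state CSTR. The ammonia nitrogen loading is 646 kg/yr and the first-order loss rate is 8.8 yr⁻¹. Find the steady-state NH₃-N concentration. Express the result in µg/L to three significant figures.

2.43 µg/L

Outflow Q = 0.881 m³/s × 3.156e+07 s/yr = 2.78e+07 m³/yr.
Steady-state CSTR mass balance: W = Q·C + k·V·C, so C = W/(Q + kV).
Q + kV = 2.78e+07 + 8.8·2.71e+07 = 2.663e+08 m³/yr.
C = 646/2.663e+08 = 2.426e-06 kg/m³ = 0.002426 mg/L = 2.426 µg/L.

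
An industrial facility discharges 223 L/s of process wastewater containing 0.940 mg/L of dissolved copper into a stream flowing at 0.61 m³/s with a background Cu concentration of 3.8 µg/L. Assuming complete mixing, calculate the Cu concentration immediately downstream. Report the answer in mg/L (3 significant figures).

0.254 mg/L

223 L/s = 0.223 m³/s.
3.8 µg/L = 0.0038 mg/L.
Flow-weighted mixing gives C = (0.223·0.94 + 0.61·0.0038) / (0.223 + 0.61) = 0.2119/0.833 = 0.2544 mg/L.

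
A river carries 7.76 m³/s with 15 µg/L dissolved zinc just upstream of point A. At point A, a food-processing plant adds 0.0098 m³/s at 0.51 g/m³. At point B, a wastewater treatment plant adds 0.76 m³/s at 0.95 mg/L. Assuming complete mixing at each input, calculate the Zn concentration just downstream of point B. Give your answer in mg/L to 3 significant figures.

15 µg/L = 0.015 mg/L.
After input A: C = (7.76·0.015 + 0.0098·0.51) / 7.77 = 0.01562 mg/L.
After input B: C = (7.77·0.01562 + 0.76·0.95) / 8.53 = 0.09888 mg/L.

0.0989 mg/L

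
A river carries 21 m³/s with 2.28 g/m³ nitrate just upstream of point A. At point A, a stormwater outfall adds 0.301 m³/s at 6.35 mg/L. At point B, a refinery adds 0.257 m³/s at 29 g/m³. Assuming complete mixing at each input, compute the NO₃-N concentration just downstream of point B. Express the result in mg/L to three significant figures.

2.66 mg/L

After input A: C = (21·2.28 + 0.301·6.35) / 21.3 = 2.338 mg/L.
After input B: C = (21.3·2.338 + 0.257·29) / 21.56 = 2.655 mg/L.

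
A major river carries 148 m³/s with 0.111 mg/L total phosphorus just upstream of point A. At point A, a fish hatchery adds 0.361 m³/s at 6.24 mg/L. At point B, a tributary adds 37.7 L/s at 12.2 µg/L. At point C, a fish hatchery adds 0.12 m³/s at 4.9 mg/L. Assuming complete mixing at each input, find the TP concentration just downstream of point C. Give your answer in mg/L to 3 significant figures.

After input A: C = (148·0.111 + 0.361·6.24) / 148.4 = 0.1259 mg/L.
37.7 L/s = 0.0377 m³/s.
12.2 µg/L = 0.0122 mg/L.
After input B: C = (148.4·0.1259 + 0.0377·0.0122) / 148.4 = 0.1259 mg/L.
After input C: C = (148.4·0.1259 + 0.12·4.9) / 148.5 = 0.1297 mg/L.

0.130 mg/L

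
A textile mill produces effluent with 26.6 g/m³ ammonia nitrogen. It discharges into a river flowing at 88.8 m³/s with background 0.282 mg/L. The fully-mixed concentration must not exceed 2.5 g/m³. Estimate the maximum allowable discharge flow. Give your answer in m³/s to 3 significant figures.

Mass balance at complete mixing: C_std·(Q_w + Q_r) = Q_w·C_e + Q_r·C_b.
Rearranging, Q_w = Q_r·(C_std − C_b)/(C_e − C_std) = 88.8·(2.5 − 0.282) / (26.6 − 2.5) = 8.173 m³/s.

8.17 m³/s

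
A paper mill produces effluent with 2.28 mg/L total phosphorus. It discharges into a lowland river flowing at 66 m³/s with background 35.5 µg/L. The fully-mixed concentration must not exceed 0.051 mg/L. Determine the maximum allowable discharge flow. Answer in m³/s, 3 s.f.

0.459 m³/s

35.5 µg/L = 0.0355 mg/L.
Mass balance at complete mixing: C_std·(Q_w + Q_r) = Q_w·C_e + Q_r·C_b.
Rearranging, Q_w = Q_r·(C_std − C_b)/(C_e − C_std) = 66·(0.051 − 0.0355) / (2.28 − 0.051) = 0.459 m³/s.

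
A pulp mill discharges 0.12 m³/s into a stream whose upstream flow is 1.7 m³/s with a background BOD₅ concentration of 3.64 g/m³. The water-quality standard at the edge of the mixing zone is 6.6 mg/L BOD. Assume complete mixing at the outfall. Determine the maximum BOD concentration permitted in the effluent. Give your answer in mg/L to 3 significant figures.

Mass balance: 6.6·1.82 = 0.12·Cₑ + 1.7·3.64.
Cₑ = (12.01 − 6.188) / 0.12 = 48.53 mg/L.

48.5 mg/L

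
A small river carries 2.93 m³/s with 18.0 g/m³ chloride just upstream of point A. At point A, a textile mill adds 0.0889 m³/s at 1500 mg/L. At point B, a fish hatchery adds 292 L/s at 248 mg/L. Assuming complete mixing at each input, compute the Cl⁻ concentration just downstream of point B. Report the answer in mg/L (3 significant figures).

After input A: C = (2.93·18 + 0.0889·1500) / 3.019 = 61.64 mg/L.
292 L/s = 0.292 m³/s.
After input B: C = (3.019·61.64 + 0.292·248) / 3.311 = 78.08 mg/L.

78.1 mg/L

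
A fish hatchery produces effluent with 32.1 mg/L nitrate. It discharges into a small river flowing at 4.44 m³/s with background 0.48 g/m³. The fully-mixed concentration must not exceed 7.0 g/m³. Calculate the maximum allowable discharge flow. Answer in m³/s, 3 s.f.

1.15 m³/s

Mass balance at complete mixing: C_std·(Q_w + Q_r) = Q_w·C_e + Q_r·C_b.
Rearranging, Q_w = Q_r·(C_std − C_b)/(C_e − C_std) = 4.44·(7 − 0.48) / (32.1 − 7) = 1.153 m³/s.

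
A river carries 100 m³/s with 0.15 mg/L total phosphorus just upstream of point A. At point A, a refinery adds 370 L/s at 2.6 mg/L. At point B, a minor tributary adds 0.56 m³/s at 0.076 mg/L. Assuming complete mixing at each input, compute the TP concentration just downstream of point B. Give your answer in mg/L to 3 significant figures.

370 L/s = 0.37 m³/s.
After input A: C = (100·0.15 + 0.37·2.6) / 100.4 = 0.159 mg/L.
After input B: C = (100.4·0.159 + 0.56·0.076) / 100.9 = 0.1586 mg/L.

0.159 mg/L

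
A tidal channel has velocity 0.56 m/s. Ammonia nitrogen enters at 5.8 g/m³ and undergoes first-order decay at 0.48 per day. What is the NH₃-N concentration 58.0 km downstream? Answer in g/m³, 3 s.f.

Travel time t = 58.0 km / 0.56 m/s = 5.8e+04/0.56 = 1.036e+05 s = 1.199 d.
First-order decay: C = 5.8·exp(−0.48·1.199) = 5.8·0.5625 = 3.262 g/m³.

3.26 g/m³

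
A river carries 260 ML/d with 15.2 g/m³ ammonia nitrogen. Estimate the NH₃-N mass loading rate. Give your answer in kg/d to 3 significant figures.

3950 kg/d

260 ML/d = 3.009 m³/s.
Mass flux = Q·C = 3.009 m³/s × 15.2 g/m³ = 45.74 g/s.
= 45.74 g/s × 86.4 = 3952 kg/d.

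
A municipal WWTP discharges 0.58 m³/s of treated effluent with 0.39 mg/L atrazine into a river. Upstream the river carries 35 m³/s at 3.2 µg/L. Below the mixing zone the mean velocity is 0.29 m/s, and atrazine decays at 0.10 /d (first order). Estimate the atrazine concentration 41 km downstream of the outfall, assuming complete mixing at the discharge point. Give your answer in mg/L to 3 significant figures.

0.00807 mg/L

3.2 µg/L = 0.0032 mg/L.
After complete mixing, C₀ = (0.58·0.39 + 35·0.0032) / 35.58 = 0.009505 mg/L.
Travel time t = 4.1e+04 m / 0.29 m/s = 1.414e+05 s = 1.636 d.
C = 0.009505·exp(−0.10·1.636) = 0.009505·0.8491 = 0.008071 mg/L.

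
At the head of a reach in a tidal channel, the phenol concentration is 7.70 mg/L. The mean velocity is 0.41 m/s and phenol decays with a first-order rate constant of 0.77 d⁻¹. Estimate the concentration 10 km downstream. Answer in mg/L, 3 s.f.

6.20 mg/L

Travel time t = 10 km / 0.41 m/s = 1e+04/0.41 = 2.439e+04 s = 0.2823 d.
First-order decay: C = 7.70·exp(−0.77·0.2823) = 7.70·0.8046 = 6.196 mg/L.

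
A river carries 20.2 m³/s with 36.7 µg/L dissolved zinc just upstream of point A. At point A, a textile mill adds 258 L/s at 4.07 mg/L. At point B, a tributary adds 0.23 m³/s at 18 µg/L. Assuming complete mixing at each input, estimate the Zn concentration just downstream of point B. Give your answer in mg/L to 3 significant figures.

36.7 µg/L = 0.0367 mg/L.
258 L/s = 0.258 m³/s.
After input A: C = (20.2·0.0367 + 0.258·4.07) / 20.46 = 0.08756 mg/L.
18 µg/L = 0.018 mg/L.
After input B: C = (20.46·0.08756 + 0.23·0.018) / 20.69 = 0.08679 mg/L.

0.0868 mg/L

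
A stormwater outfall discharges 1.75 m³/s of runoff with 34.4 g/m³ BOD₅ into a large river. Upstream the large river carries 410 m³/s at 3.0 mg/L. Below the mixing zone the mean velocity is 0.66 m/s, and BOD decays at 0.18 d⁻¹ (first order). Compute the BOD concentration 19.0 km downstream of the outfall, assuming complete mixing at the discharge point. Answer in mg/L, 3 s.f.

After complete mixing, C₀ = (1.75·34.4 + 410·3) / 411.8 = 3.133 mg/L.
Travel time t = 1.9e+04 m / 0.66 m/s = 2.879e+04 s = 0.3332 d.
C = 3.133·exp(−0.18·0.3332) = 3.133·0.9418 = 2.951 mg/L.

2.95 mg/L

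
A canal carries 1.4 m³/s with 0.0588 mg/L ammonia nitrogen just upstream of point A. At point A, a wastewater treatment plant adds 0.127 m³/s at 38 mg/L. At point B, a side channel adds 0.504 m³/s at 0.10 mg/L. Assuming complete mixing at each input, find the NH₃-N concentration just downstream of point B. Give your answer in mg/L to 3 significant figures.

2.44 mg/L

After input A: C = (1.4·0.0588 + 0.127·38) / 1.527 = 3.214 mg/L.
After input B: C = (1.527·3.214 + 0.504·0.1) / 2.031 = 2.442 mg/L.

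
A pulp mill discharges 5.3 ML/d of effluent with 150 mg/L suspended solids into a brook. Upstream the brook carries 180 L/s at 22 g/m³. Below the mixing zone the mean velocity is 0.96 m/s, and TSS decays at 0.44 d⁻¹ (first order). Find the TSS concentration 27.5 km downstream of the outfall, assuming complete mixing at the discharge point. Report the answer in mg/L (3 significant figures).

5.3 ML/d = 0.06134 m³/s.
180 L/s = 0.18 m³/s.
After complete mixing, C₀ = (0.06134·150 + 0.18·22) / 0.2413 = 54.53 mg/L.
Travel time t = 2.75e+04 m / 0.96 m/s = 2.865e+04 s = 0.3315 d.
C = 54.53·exp(−0.44·0.3315) = 54.53·0.8643 = 47.13 mg/L.

47.1 mg/L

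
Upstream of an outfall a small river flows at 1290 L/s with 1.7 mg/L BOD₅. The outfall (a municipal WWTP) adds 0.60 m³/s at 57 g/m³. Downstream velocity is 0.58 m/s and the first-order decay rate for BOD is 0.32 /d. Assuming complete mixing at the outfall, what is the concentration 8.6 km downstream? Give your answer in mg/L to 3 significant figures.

18.2 mg/L

1290 L/s = 1.29 m³/s.
After complete mixing, C₀ = (0.6·57 + 1.29·1.7) / 1.89 = 19.26 mg/L.
Travel time t = 8600 m / 0.58 m/s = 1.483e+04 s = 0.1716 d.
C = 19.26·exp(−0.32·0.1716) = 19.26·0.9466 = 18.23 mg/L.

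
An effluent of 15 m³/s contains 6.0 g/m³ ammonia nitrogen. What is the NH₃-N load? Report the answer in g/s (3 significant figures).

Mass flux = Q·C = 15 m³/s × 6 g/m³ = 90 g/s.

90.0 g/s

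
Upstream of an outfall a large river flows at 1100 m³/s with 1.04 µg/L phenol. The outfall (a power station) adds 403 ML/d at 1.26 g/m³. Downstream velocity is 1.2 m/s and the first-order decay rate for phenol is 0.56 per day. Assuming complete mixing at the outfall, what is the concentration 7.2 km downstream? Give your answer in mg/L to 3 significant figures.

403 ML/d = 4.664 m³/s.
1.04 µg/L = 0.00104 mg/L.
After complete mixing, C₀ = (4.664·1.26 + 1100·0.00104) / 1105 = 0.006356 mg/L.
Travel time t = 7200 m / 1.2 m/s = 6000 s = 0.06944 d.
C = 0.006356·exp(−0.56·0.06944) = 0.006356·0.9619 = 0.006113 mg/L.

0.00611 mg/L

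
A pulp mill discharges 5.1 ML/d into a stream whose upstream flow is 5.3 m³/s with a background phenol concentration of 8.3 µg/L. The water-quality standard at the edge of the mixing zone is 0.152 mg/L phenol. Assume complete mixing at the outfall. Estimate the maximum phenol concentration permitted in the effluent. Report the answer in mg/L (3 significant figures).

13.1 mg/L

5.1 ML/d = 0.05903 m³/s.
8.3 µg/L = 0.0083 mg/L.
Mass balance: 0.152·5.359 = 0.05903·Cₑ + 5.3·0.0083.
Cₑ = (0.8146 − 0.04399) / 0.05903 = 13.05 mg/L.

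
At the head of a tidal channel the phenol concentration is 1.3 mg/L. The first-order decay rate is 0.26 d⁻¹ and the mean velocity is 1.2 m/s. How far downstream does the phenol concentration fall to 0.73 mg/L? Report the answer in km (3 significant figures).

230 km

From C = C₀·e^(−kt), t = ln(C₀/C)/k = ln(1.3/0.73)/0.26 = 0.5771/0.26 = 2.22 d.
Distance = v·t = 1.2 m/s × 1.918e+05 s = 2.301e+05 m = 230.1 km.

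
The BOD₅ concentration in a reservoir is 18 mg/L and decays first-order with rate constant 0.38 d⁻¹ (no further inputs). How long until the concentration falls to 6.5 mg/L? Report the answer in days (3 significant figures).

2.68 d

t = ln(C₀/C)/k = ln(18/6.5)/0.38 = 1.019/0.38 = 2.68 d.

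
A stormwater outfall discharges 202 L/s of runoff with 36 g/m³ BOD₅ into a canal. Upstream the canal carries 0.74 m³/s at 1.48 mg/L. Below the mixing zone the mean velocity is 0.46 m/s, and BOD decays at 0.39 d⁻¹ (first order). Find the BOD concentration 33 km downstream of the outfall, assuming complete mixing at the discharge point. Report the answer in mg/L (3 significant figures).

6.43 mg/L

202 L/s = 0.202 m³/s.
After complete mixing, C₀ = (0.202·36 + 0.74·1.48) / 0.942 = 8.882 mg/L.
Travel time t = 3.3e+04 m / 0.46 m/s = 7.174e+04 s = 0.8303 d.
C = 8.882·exp(−0.39·0.8303) = 8.882·0.7234 = 6.425 mg/L.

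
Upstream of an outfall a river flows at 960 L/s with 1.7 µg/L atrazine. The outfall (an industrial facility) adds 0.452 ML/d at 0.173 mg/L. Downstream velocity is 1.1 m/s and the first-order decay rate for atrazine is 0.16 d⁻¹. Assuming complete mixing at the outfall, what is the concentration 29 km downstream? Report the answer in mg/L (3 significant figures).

0.00250 mg/L

0.452 ML/d = 0.005231 m³/s.
960 L/s = 0.96 m³/s.
1.7 µg/L = 0.0017 mg/L.
After complete mixing, C₀ = (0.005231·0.173 + 0.96·0.0017) / 0.9652 = 0.002628 mg/L.
Travel time t = 2.9e+04 m / 1.1 m/s = 2.636e+04 s = 0.3051 d.
C = 0.002628·exp(−0.16·0.3051) = 0.002628·0.9524 = 0.002503 mg/L.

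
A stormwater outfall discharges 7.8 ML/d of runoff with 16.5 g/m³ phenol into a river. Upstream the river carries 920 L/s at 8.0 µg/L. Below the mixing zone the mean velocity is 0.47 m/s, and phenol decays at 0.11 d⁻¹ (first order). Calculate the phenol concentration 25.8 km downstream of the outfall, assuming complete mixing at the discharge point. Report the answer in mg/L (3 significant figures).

1.38 mg/L

7.8 ML/d = 0.09028 m³/s.
920 L/s = 0.92 m³/s.
8.0 µg/L = 0.008 mg/L.
After complete mixing, C₀ = (0.09028·16.5 + 0.92·0.008) / 1.01 = 1.482 mg/L.
Travel time t = 2.58e+04 m / 0.47 m/s = 5.489e+04 s = 0.6353 d.
C = 1.482·exp(−0.11·0.6353) = 1.482·0.9325 = 1.382 mg/L.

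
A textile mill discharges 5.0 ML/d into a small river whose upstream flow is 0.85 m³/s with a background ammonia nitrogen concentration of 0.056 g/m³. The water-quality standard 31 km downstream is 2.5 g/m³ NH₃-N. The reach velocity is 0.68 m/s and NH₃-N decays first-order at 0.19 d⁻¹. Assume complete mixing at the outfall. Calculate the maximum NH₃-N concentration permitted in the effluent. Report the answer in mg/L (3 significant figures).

5.0 ML/d = 0.05787 m³/s.
Travel time to the compliance point: t = 3.1e+04/0.68 = 4.559e+04 s = 0.5276 d; decay factor exp(−0.19·0.5276) = 0.9046.
So the concentration just after mixing may be at most 2.5/0.9046 = 2.764 mg/L.
Mass balance: 2.764·0.9079 = 0.05787·Cₑ + 0.85·0.056.
Cₑ = (2.509 − 0.0476) / 0.05787 = 42.53 mg/L.

42.5 mg/L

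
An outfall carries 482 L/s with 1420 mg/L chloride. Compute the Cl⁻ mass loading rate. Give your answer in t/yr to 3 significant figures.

21600 t/yr

482 L/s = 0.482 m³/s.
Mass flux = Q·C = 0.482 m³/s × 1420 g/m³ = 684.4 g/s.
= 684.4 g/s × 31.56 = 2.16e+04 t/yr.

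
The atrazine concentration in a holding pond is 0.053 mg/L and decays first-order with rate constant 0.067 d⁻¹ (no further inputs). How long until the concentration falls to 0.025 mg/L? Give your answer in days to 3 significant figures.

t = ln(C₀/C)/k = ln(0.053/0.025)/0.067 = 0.7514/0.067 = 11.22 d.

11.2 d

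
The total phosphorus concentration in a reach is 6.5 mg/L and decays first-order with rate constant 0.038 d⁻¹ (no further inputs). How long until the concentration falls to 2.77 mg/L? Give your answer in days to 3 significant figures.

22.4 d

t = ln(C₀/C)/k = ln(6.5/2.77)/0.038 = 0.853/0.038 = 22.45 d.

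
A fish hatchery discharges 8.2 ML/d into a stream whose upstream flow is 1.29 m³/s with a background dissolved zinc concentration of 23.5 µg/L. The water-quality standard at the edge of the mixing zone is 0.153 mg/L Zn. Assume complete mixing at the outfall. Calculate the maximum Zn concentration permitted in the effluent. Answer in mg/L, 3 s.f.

1.91 mg/L

8.2 ML/d = 0.09491 m³/s.
23.5 µg/L = 0.0235 mg/L.
Mass balance: 0.153·1.385 = 0.09491·Cₑ + 1.29·0.0235.
Cₑ = (0.2119 − 0.03032) / 0.09491 = 1.913 mg/L.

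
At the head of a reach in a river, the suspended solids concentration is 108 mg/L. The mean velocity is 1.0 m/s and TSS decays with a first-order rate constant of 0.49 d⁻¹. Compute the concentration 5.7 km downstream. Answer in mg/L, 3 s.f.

Travel time t = 5.7 km / 1.0 m/s = 5700/1.0 = 5700 s = 0.06597 d.
First-order decay: C = 108·exp(−0.49·0.06597) = 108·0.9682 = 104.6 mg/L.

105 mg/L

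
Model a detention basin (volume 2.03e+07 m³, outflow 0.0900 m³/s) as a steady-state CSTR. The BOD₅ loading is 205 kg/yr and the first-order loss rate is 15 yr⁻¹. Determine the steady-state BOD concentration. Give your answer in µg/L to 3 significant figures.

0.667 µg/L

Outflow Q = 0.0900 m³/s × 3.156e+07 s/yr = 2.84e+06 m³/yr.
Steady-state CSTR mass balance: W = Q·C + k·V·C, so C = W/(Q + kV).
Q + kV = 2.84e+06 + 15·2.03e+07 = 3.073e+08 m³/yr.
C = 205/3.073e+08 = 6.67e-07 kg/m³ = 0.000667 mg/L = 0.667 µg/L.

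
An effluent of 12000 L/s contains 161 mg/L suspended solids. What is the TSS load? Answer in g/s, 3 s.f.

1930 g/s

12000 L/s = 12 m³/s.
Mass flux = Q·C = 12 m³/s × 161 g/m³ = 1932 g/s.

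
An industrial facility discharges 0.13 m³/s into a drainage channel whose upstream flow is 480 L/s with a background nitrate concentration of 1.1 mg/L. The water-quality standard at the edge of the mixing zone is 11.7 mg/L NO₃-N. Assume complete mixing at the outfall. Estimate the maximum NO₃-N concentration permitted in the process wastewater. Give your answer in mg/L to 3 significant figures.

480 L/s = 0.48 m³/s.
Mass balance: 11.7·0.61 = 0.13·Cₑ + 0.48·1.1.
Cₑ = (7.137 − 0.528) / 0.13 = 50.84 mg/L.

50.8 mg/L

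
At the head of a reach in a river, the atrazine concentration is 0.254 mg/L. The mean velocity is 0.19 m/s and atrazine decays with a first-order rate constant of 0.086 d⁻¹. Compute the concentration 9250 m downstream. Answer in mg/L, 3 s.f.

Travel time t = 9250 m / 0.19 m/s = 9250/0.19 = 4.868e+04 s = 0.5635 d.
First-order decay: C = 0.254·exp(−0.086·0.5635) = 0.254·0.9527 = 0.242 mg/L.

0.242 mg/L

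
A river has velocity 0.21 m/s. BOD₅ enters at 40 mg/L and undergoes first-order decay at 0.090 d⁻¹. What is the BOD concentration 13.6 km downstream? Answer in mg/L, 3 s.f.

Travel time t = 13.6 km / 0.21 m/s = 1.36e+04/0.21 = 6.476e+04 s = 0.7496 d.
First-order decay: C = 40·exp(−0.090·0.7496) = 40·0.9348 = 37.39 mg/L.

37.4 mg/L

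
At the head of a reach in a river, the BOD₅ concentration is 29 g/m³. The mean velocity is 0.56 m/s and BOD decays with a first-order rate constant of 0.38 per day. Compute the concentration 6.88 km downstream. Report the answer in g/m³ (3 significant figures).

27.5 g/m³

Travel time t = 6.88 km / 0.56 m/s = 6880/0.56 = 1.229e+04 s = 0.1422 d.
First-order decay: C = 29·exp(−0.38·0.1422) = 29·0.9474 = 27.47 g/m³.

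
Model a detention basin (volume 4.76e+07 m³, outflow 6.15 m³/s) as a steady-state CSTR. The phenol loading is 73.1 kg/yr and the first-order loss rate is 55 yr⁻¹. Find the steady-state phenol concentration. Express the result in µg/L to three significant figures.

0.0260 µg/L

Outflow Q = 6.15 m³/s × 3.156e+07 s/yr = 1.941e+08 m³/yr.
Steady-state CSTR mass balance: W = Q·C + k·V·C, so C = W/(Q + kV).
Q + kV = 1.941e+08 + 55·4.76e+07 = 2.812e+09 m³/yr.
C = 73.1/2.812e+09 = 2.6e-08 kg/m³ = 2.6e-05 mg/L = 0.026 µg/L.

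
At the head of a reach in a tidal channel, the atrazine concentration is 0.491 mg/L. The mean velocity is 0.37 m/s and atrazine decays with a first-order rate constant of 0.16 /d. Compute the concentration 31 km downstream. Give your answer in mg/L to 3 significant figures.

Travel time t = 31 km / 0.37 m/s = 3.1e+04/0.37 = 8.378e+04 s = 0.9697 d.
First-order decay: C = 0.491·exp(−0.16·0.9697) = 0.491·0.8563 = 0.4204 mg/L.

0.420 mg/L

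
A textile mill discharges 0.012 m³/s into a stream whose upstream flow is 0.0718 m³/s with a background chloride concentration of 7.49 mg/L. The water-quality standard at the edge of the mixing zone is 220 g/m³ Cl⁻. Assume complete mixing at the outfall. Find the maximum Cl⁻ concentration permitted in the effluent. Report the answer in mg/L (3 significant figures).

Mass balance: 220·0.0838 = 0.012·Cₑ + 0.0718·7.49.
Cₑ = (18.44 − 0.5378) / 0.012 = 1492 mg/L.

1490 mg/L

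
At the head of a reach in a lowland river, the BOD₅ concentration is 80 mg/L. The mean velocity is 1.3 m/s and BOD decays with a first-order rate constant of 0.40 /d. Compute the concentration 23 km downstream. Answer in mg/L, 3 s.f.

Travel time t = 23 km / 1.3 m/s = 2.3e+04/1.3 = 1.769e+04 s = 0.2048 d.
First-order decay: C = 80·exp(−0.40·0.2048) = 80·0.9214 = 73.71 mg/L.

73.7 mg/L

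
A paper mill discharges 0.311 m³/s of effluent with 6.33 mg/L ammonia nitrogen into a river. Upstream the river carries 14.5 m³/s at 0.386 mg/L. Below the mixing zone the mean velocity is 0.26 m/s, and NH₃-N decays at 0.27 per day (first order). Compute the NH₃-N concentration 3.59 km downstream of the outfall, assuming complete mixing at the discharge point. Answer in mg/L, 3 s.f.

After complete mixing, C₀ = (0.311·6.33 + 14.5·0.386) / 14.81 = 0.5108 mg/L.
Travel time t = 3590 m / 0.26 m/s = 1.381e+04 s = 0.1598 d.
C = 0.5108·exp(−0.27·0.1598) = 0.5108·0.9578 = 0.4892 mg/L.

0.489 mg/L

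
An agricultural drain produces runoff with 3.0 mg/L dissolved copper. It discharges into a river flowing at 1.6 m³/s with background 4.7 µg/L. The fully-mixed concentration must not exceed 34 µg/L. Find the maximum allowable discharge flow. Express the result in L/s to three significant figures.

15.8 L/s

4.7 µg/L = 0.0047 mg/L.
34 µg/L = 0.034 mg/L.
Mass balance at complete mixing: C_std·(Q_w + Q_r) = Q_w·C_e + Q_r·C_b.
Rearranging, Q_w = Q_r·(C_std − C_b)/(C_e − C_std) = 1.6·(0.034 − 0.0047) / (3 − 0.034) = 0.01581 m³/s.
= 15.81 L/s.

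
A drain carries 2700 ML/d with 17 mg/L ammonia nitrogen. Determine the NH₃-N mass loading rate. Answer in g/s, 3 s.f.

531 g/s

2700 ML/d = 31.25 m³/s.
Mass flux = Q·C = 31.25 m³/s × 17 g/m³ = 531.2 g/s.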